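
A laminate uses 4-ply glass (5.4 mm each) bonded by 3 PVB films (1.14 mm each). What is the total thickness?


Total thickness = glass contribution + PVB contribution
  Glass: 4 * 5.4 = 21.6 mm
  PVB: 3 * 1.14 = 3.42 mm
  Total = 21.6 + 3.42 = 25.02 mm

25.02 mm


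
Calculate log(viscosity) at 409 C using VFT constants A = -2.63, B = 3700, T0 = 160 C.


VFT equation: log(eta) = A + B / (T - T0)
  T - T0 = 409 - 160 = 249
  B / (T - T0) = 3700 / 249 = 14.859
  log(eta) = -2.63 + 14.859 = 12.229

12.229


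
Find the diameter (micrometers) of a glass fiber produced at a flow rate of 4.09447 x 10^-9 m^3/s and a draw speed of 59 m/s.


Cross-sectional area from continuity:
  A = Q / v = 4.09447 x 10^-9 / 59 = 6.93978 x 10^-11 m^2
Diameter from circular cross-section:
  d = sqrt(4A / pi) * 10^6 (m -> um)
  d = sqrt(4 * 6.93978 x 10^-11 / pi) * 10^6 = 9.4 um

9.4 um


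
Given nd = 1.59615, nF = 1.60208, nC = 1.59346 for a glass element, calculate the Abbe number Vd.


Abbe number formula: Vd = (nd - 1) / (nF - nC)
  nd - 1 = 1.59615 - 1 = 0.59615
  nF - nC = 1.60208 - 1.59346 = 0.00862
  Vd = 0.59615 / 0.00862 = 69.16

69.16


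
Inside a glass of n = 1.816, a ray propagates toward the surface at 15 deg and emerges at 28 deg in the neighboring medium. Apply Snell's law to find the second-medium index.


Apply Snell's law: n1 * sin(theta1) = n2 * sin(theta2)
  n2 = n1 * sin(theta1) / sin(theta2)
  sin(15) = 0.258819
  sin(28) = 0.469472
  n2 = 1.816 * 0.258819 / 0.469472 = 1.0012

1.0012


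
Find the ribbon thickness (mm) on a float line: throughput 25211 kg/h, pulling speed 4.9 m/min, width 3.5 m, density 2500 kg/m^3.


Ribbon cross-section from mass balance:
  Volume rate = throughput / density = 25211 / 2500 = 10.0844 m^3/h
  thickness = volume rate / (speed * 60 * width), i.e.
  thickness = throughput / (60 * speed * width * density) * 1000
  thickness = 25211 / (60 * 4.9 * 3.5 * 2500) * 1000 = 9.8 mm

9.8 mm


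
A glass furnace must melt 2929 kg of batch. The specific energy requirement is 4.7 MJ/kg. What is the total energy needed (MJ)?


Total energy = mass * specific energy
  E = 2929 * 4.7 = 13766.3 MJ

13766.3 MJ


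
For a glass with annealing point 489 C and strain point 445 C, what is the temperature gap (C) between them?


Gap = T_anneal - T_strain:
  gap = 489 - 445 = 44 C

44 C


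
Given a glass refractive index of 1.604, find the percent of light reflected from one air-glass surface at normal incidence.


Fresnel reflectance at normal incidence:
  R = ((n - 1)/(n + 1))^2
  (n - 1)/(n + 1) = (1.604 - 1)/(1.604 + 1) = 0.231951
  R = 0.231951^2 = 0.0538013
  R(%) = 0.0538013 * 100 = 5.38%

5.38%


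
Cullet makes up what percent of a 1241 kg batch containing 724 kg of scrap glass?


Cullet ratio = (cullet mass / total batch mass) * 100
  Ratio = 724 / 1241 * 100 = 58.34%

58.34%


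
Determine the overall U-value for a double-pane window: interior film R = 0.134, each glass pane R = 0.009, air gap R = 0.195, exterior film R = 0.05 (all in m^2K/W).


Total thermal resistance (series):
  R_total = R_in + R_glass + R_air + R_glass + R_out
  R_total = 0.134 + 0.009 + 0.195 + 0.009 + 0.05 = 0.397 m^2K/W
U-value = 1 / R_total = 1 / 0.397 = 2.519 W/m^2K

2.519 W/m^2K


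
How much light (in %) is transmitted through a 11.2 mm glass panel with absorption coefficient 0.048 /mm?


Beer-Lambert law: T = exp(-alpha * thickness)
  exponent = -0.048 * 11.2 = -0.5376
  T = exp(-0.5376) = 0.5841
  Percentage = 0.5841 * 100 = 58.41%

58.41%


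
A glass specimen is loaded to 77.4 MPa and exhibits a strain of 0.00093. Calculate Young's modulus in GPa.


Young's modulus: E = stress / strain
  E = 77.4 MPa / 0.00093 = 83225.81 MPa
Convert to GPa: 83225.81 / 1000 = 83.23 GPa

83.23 GPa


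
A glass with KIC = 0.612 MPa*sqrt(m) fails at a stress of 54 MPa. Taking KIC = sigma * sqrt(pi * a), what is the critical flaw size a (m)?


Rearrange KIC = sigma * sqrt(pi * a):
  sqrt(pi * a) = KIC / sigma
  sqrt(pi * a) = 0.612 / 54 = 0.011333
  a = (KIC / sigma)^2 / pi
  a = 0.011333^2 / pi = 0.0000409 m

0.0000409 m


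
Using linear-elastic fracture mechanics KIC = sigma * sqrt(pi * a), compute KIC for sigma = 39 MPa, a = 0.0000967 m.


Fracture toughness: KIC = sigma * sqrt(pi * a)
  pi * a = pi * 0.0000967 = 0.000303792
  sqrt(pi * a) = 0.01743
  KIC = 39 * 0.01743 = 0.68 MPa*sqrt(m)

0.68 MPa*sqrt(m)


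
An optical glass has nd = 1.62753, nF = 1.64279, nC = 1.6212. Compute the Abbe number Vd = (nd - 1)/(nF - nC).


Abbe number formula: Vd = (nd - 1) / (nF - nC)
  nd - 1 = 1.62753 - 1 = 0.62753
  nF - nC = 1.64279 - 1.6212 = 0.02159
  Vd = 0.62753 / 0.02159 = 29.07

29.07


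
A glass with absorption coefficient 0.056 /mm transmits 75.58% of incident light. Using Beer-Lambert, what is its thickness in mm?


Rearrange T = exp(-alpha * thickness):
  thickness = -ln(T) / alpha
  T = 75.58/100 = 0.7558
  ln(T) = -0.27998
  -ln(T) = 0.27998
  thickness = 0.27998 / 0.056 = 5.0 mm

5.0 mm


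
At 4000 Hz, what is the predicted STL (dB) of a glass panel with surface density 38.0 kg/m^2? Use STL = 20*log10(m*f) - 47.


Mass law: STL = 20 * log10(m * f) - 47
  m * f = 38.0 * 4000 = 152000
  log10(152000) = 5.18184
  STL = 20 * 5.18184 - 47 = 103.6368 - 47 = 56.6 dB

56.6 dB


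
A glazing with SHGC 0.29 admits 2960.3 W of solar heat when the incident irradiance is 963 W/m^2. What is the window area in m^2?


Rearrange Q = Area * SHGC * Irradiance:
  Area = Q / (SHGC * Irradiance)
  Area = 2960.3 / (0.29 * 963) = 10.6 m^2

10.6 m^2


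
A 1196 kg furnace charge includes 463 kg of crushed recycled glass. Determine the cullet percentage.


Cullet ratio = (cullet mass / total batch mass) * 100
  Ratio = 463 / 1196 * 100 = 38.71%

38.71%


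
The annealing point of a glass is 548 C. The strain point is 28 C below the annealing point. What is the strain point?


Strain point = annealing point - difference:
  T_strain = 548 - 28 = 520 C

520 C


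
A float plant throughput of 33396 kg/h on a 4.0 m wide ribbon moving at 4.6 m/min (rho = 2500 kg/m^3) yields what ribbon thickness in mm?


Ribbon cross-section from mass balance:
  Volume rate = throughput / density = 33396 / 2500 = 13.3584 m^3/h
  thickness = volume rate / (speed * 60 * width), i.e.
  thickness = throughput / (60 * speed * width * density) * 1000
  thickness = 33396 / (60 * 4.6 * 4.0 * 2500) * 1000 = 12.1 mm

12.1 mm


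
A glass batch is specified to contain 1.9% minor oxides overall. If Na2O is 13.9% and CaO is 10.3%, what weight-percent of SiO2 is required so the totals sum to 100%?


Known pieces sum to 100%:
  SiO2 = 100 - (others + Na2O + CaO)
  SiO2 = 100 - (1.9 + 13.9 + 10.3) = 73.9%

73.9%


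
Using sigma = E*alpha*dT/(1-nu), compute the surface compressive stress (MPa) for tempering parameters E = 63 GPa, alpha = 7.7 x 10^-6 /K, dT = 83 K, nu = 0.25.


Tempering stress: sigma = E * alpha * dT / (1 - nu)
  E (MPa) = 63 * 1000 = 63000
  Numerator = 63000 * (7.7 x 10^-6) * 83 = 40.2633
  Denominator = 1 - 0.25 = 0.75
  sigma = 40.2633 / 0.75 = 53.7 MPa

53.7 MPa


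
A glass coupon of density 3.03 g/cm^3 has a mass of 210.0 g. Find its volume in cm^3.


Rearrange rho = m / V:
  V = m / rho
  V = 210.0 / 3.03 = 69.307 cm^3

69.307 cm^3


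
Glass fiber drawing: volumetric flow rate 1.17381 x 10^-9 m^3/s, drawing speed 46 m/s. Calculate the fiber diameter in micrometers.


Cross-sectional area from continuity:
  A = Q / v = 1.17381 x 10^-9 / 46 = 2.551761 x 10^-11 m^2
Diameter from circular cross-section:
  d = sqrt(4A / pi) * 10^6 (m -> um)
  d = sqrt(4 * 2.551761 x 10^-11 / pi) * 10^6 = 5.7 um

5.7 um


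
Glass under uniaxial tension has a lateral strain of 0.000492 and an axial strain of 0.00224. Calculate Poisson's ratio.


Poisson's ratio: nu = lateral strain / axial strain
  nu = 0.000492 / 0.00224 = 0.2196

0.2196


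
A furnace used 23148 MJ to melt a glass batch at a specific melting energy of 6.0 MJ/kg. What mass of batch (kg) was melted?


Rearrange E = m * s for m:
  m = E / s
  m = 23148 / 6.0 = 3858.0 kg

3858.0 kg


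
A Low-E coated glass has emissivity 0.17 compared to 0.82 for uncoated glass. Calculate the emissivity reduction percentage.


Percentage reduction = (1 - coated/uncoated) * 100
  Ratio = 0.17 / 0.82 = 0.2073
  Reduction = (1 - 0.2073) * 100 = 79.3%

79.3%


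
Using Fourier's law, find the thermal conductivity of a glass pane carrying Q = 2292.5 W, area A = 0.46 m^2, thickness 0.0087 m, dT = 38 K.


Fourier's law rearranged: k = Q * t / (A * dT)
  Numerator = 2292.5 * 0.0087 = 19.94475
  Denominator = 0.46 * 38 = 17.48
  k = 19.94475 / 17.48 = 1.141 W/mK

1.141 W/mK


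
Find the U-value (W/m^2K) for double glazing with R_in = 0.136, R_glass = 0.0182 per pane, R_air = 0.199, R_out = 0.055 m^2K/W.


Total thermal resistance (series):
  R_total = R_in + R_glass + R_air + R_glass + R_out
  R_total = 0.136 + 0.0182 + 0.199 + 0.0182 + 0.055 = 0.4264 m^2K/W
U-value = 1 / R_total = 1 / 0.4264 = 2.345 W/m^2K

2.345 W/m^2K


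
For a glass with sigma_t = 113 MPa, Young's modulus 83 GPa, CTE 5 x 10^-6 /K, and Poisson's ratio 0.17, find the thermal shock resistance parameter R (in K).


Thermal shock resistance: R = sigma * (1 - nu) / (E * alpha)
  Numerator = 113 * (1 - 0.17) = 93.79
  Denominator = 83 * 1000 * (5 x 10^-6) = 0.415
  R = 93.79 / 0.415 = 226.0 K

226.0 K


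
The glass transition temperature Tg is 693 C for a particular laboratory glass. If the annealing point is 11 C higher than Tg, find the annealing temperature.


The annealing temperature is Tg plus the offset:
  T_anneal = 693 + 11 = 704 C

704 C


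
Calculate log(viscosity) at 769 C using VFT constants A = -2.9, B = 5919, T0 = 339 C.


VFT equation: log(eta) = A + B / (T - T0)
  T - T0 = 769 - 339 = 430
  B / (T - T0) = 5919 / 430 = 13.765
  log(eta) = -2.9 + 13.765 = 10.865

10.865


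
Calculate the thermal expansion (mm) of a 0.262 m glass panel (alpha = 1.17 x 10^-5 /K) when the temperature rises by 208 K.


Thermal expansion formula: dL = alpha * L0 * dT
  dL = (1.17 x 10^-5) * 0.262 * 208 = 0.0006376 m
Convert to mm: 0.0006376 * 1000 = 0.6376 mm

0.6376 mm


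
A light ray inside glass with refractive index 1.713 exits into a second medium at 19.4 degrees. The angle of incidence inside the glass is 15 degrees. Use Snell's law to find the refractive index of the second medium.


Apply Snell's law: n1 * sin(theta1) = n2 * sin(theta2)
  n2 = n1 * sin(theta1) / sin(theta2)
  sin(15) = 0.258819
  sin(19.4) = 0.332161
  n2 = 1.713 * 0.258819 / 0.332161 = 1.3348

1.3348


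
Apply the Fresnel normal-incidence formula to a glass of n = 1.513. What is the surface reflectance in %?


Fresnel reflectance at normal incidence:
  R = ((n - 1)/(n + 1))^2
  (n - 1)/(n + 1) = (1.513 - 1)/(1.513 + 1) = 0.204138
  R = 0.204138^2 = 0.0416723
  R(%) = 0.0416723 * 100 = 4.167%

4.167%


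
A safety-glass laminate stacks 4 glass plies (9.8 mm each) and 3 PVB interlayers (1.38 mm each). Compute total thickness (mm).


Total thickness = glass contribution + PVB contribution
  Glass: 4 * 9.8 = 39.2 mm
  PVB: 3 * 1.38 = 4.14 mm
  Total = 39.2 + 4.14 = 43.34 mm

43.34 mm


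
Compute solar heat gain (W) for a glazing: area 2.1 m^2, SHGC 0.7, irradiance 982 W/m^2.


Solar heat gain: Q = Area * SHGC * Irradiance
  Q = 2.1 * 0.7 * 982 = 1443.5 W

1443.5 W


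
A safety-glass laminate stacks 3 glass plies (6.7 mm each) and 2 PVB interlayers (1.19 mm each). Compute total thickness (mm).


Total thickness = glass contribution + PVB contribution
  Glass: 3 * 6.7 = 20.1 mm
  PVB: 2 * 1.19 = 2.38 mm
  Total = 20.1 + 2.38 = 22.48 mm

22.48 mm


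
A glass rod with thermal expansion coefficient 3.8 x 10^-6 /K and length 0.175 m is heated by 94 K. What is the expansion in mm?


Thermal expansion formula: dL = alpha * L0 * dT
  dL = (3.8 x 10^-6) * 0.175 * 94 = 0.00006251 m
Convert to mm: 0.00006251 * 1000 = 0.0625 mm

0.0625 mm


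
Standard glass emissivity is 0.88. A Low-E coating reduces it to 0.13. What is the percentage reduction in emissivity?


Percentage reduction = (1 - coated/uncoated) * 100
  Ratio = 0.13 / 0.88 = 0.1477
  Reduction = (1 - 0.1477) * 100 = 85.2%

85.2%


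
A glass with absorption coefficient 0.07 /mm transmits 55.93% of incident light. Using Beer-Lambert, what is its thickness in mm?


Rearrange T = exp(-alpha * thickness):
  thickness = -ln(T) / alpha
  T = 55.93/100 = 0.5593
  ln(T) = -0.58107
  -ln(T) = 0.58107
  thickness = 0.58107 / 0.07 = 8.3 mm

8.3 mm


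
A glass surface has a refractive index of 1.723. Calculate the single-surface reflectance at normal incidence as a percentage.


Fresnel reflectance at normal incidence:
  R = ((n - 1)/(n + 1))^2
  (n - 1)/(n + 1) = (1.723 - 1)/(1.723 + 1) = 0.265516
  R = 0.265516^2 = 0.0704987
  R(%) = 0.0704987 * 100 = 7.05%

7.05%


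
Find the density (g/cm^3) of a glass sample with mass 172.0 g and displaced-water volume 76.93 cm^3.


Use the definition of density:
  rho = mass / volume
  rho = 172.0 / 76.93 = 2.236 g/cm^3

2.236 g/cm^3


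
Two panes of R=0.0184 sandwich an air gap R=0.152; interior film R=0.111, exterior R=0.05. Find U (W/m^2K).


Total thermal resistance (series):
  R_total = R_in + R_glass + R_air + R_glass + R_out
  R_total = 0.111 + 0.0184 + 0.152 + 0.0184 + 0.05 = 0.3498 m^2K/W
U-value = 1 / R_total = 1 / 0.3498 = 2.859 W/m^2K

2.859 W/m^2K


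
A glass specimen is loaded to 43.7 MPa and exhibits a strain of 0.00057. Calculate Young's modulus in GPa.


Young's modulus: E = stress / strain
  E = 43.7 MPa / 0.00057 = 76666.67 MPa
Convert to GPa: 76666.67 / 1000 = 76.67 GPa

76.67 GPa


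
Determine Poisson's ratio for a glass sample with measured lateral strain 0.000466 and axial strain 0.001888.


Poisson's ratio: nu = lateral strain / axial strain
  nu = 0.000466 / 0.001888 = 0.2468

0.2468


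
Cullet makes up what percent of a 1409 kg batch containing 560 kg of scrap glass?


Cullet ratio = (cullet mass / total batch mass) * 100
  Ratio = 560 / 1409 * 100 = 39.74%

39.74%


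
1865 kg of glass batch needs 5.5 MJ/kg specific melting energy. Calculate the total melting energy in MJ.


Total energy = mass * specific energy
  E = 1865 * 5.5 = 10257.5 MJ

10257.5 MJ


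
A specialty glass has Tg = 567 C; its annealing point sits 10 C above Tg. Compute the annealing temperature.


The annealing temperature is Tg plus the offset:
  T_anneal = 567 + 10 = 577 C

577 C


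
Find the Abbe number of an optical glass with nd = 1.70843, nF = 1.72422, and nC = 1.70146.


Abbe number formula: Vd = (nd - 1) / (nF - nC)
  nd - 1 = 1.70843 - 1 = 0.70843
  nF - nC = 1.72422 - 1.70146 = 0.02276
  Vd = 0.70843 / 0.02276 = 31.13

31.13


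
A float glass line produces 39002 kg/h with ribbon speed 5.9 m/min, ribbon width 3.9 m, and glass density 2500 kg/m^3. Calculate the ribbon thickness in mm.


Ribbon cross-section from mass balance:
  Volume rate = throughput / density = 39002 / 2500 = 15.6008 m^3/h
  thickness = volume rate / (speed * 60 * width), i.e.
  thickness = throughput / (60 * speed * width * density) * 1000
  thickness = 39002 / (60 * 5.9 * 3.9 * 2500) * 1000 = 11.3 mm

11.3 mm


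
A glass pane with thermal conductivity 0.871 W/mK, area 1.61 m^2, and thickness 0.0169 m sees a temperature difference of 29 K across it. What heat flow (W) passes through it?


Fourier's law: Q = k * A * dT / t
  Q = 0.871 * 1.61 * 29 / 0.0169
  Q = 40.66699 / 0.0169 = 2406.3 W

2406.3 W


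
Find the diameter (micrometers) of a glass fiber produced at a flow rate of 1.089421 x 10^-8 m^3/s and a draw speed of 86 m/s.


Cross-sectional area from continuity:
  A = Q / v = 1.089421 x 10^-8 / 86 = 1.266769 x 10^-10 m^2
Diameter from circular cross-section:
  d = sqrt(4A / pi) * 10^6 (m -> um)
  d = sqrt(4 * 1.266769 x 10^-10 / pi) * 10^6 = 12.7 um

12.7 um


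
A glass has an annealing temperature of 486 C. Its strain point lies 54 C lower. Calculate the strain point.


Strain point = annealing point - difference:
  T_strain = 486 - 54 = 432 C

432 C


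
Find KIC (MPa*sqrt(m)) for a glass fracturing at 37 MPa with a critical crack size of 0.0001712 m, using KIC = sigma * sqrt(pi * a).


Fracture toughness: KIC = sigma * sqrt(pi * a)
  pi * a = pi * 0.0001712 = 0.000537841
  sqrt(pi * a) = 0.023191
  KIC = 37 * 0.023191 = 0.858 MPa*sqrt(m)

0.858 MPa*sqrt(m)


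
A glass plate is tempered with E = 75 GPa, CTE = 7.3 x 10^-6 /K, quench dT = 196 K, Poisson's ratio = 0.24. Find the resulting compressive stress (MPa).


Tempering stress: sigma = E * alpha * dT / (1 - nu)
  E (MPa) = 75 * 1000 = 75000
  Numerator = 75000 * (7.3 x 10^-6) * 196 = 107.31
  Denominator = 1 - 0.24 = 0.76
  sigma = 107.31 / 0.76 = 141.2 MPa

141.2 MPa


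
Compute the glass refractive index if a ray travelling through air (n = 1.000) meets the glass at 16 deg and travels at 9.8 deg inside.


Apply Snell's law: n1 * sin(theta1) = n2 * sin(theta2)
  n2 = n1 * sin(theta1) / sin(theta2)
  sin(16) = 0.275637
  sin(9.8) = 0.170209
  n2 = 1.000 * 0.275637 / 0.170209 = 1.6194

1.6194


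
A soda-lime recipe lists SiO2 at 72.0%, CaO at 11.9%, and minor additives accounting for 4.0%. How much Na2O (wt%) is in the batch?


Pieces sum to 100%:
  Na2O = 100 - (SiO2 + CaO + others)
  Na2O = 100 - (72.0 + 11.9 + 4.0) = 12.1%

12.1%


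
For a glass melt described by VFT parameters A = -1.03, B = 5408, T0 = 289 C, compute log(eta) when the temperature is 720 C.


VFT equation: log(eta) = A + B / (T - T0)
  T - T0 = 720 - 289 = 431
  B / (T - T0) = 5408 / 431 = 12.548
  log(eta) = -1.03 + 12.548 = 11.518

11.518


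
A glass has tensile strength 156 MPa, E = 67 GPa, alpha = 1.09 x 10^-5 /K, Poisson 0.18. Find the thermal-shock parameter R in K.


Thermal shock resistance: R = sigma * (1 - nu) / (E * alpha)
  Numerator = 156 * (1 - 0.18) = 127.92
  Denominator = 67 * 1000 * (1.09 x 10^-5) = 0.7303
  R = 127.92 / 0.7303 = 175.2 K

175.2 K


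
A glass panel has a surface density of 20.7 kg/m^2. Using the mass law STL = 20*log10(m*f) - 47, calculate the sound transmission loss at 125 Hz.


Mass law: STL = 20 * log10(m * f) - 47
  m * f = 20.7 * 125 = 2587.5
  log10(2587.5) = 3.41288
  STL = 20 * 3.41288 - 47 = 68.2576 - 47 = 21.3 dB

21.3 dB


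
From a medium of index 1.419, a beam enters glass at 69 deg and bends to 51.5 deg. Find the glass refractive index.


Apply Snell's law: n1 * sin(theta1) = n2 * sin(theta2)
  n2 = n1 * sin(theta1) / sin(theta2)
  sin(69) = 0.93358
  sin(51.5) = 0.782608
  n2 = 1.419 * 0.93358 / 0.782608 = 1.6927

1.6927


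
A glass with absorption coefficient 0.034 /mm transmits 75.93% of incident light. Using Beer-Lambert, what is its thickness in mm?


Rearrange T = exp(-alpha * thickness):
  thickness = -ln(T) / alpha
  T = 75.93/100 = 0.7593
  ln(T) = -0.27536
  -ln(T) = 0.27536
  thickness = 0.27536 / 0.034 = 8.1 mm

8.1 mm


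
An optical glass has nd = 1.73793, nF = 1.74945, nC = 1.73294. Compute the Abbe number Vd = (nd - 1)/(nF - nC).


Abbe number formula: Vd = (nd - 1) / (nF - nC)
  nd - 1 = 1.73793 - 1 = 0.73793
  nF - nC = 1.74945 - 1.73294 = 0.01651
  Vd = 0.73793 / 0.01651 = 44.7

44.7


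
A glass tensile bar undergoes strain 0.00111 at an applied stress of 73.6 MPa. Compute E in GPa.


Young's modulus: E = stress / strain
  E = 73.6 MPa / 0.00111 = 66306.31 MPa
Convert to GPa: 66306.31 / 1000 = 66.31 GPa

66.31 GPa


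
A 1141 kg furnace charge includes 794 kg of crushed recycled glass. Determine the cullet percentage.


Cullet ratio = (cullet mass / total batch mass) * 100
  Ratio = 794 / 1141 * 100 = 69.59%

69.59%


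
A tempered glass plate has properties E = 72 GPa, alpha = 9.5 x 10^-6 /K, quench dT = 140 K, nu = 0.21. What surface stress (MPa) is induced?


Tempering stress: sigma = E * alpha * dT / (1 - nu)
  E (MPa) = 72 * 1000 = 72000
  Numerator = 72000 * (9.5 x 10^-6) * 140 = 95.76
  Denominator = 1 - 0.21 = 0.79
  sigma = 95.76 / 0.79 = 121.2 MPa

121.2 MPa


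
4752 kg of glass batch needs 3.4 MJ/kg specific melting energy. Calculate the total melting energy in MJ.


Total energy = mass * specific energy
  E = 4752 * 3.4 = 16156.8 MJ

16156.8 MJ


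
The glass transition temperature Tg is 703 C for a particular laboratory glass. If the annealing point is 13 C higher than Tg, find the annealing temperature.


The annealing temperature is Tg plus the offset:
  T_anneal = 703 + 13 = 716 C

716 C


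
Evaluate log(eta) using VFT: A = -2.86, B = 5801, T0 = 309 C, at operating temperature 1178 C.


VFT equation: log(eta) = A + B / (T - T0)
  T - T0 = 1178 - 309 = 869
  B / (T - T0) = 5801 / 869 = 6.675
  log(eta) = -2.86 + 6.675 = 3.815

3.815


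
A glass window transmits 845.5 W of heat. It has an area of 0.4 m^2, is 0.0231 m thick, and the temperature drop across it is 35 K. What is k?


Fourier's law rearranged: k = Q * t / (A * dT)
  Numerator = 845.5 * 0.0231 = 19.53105
  Denominator = 0.4 * 35 = 14.0
  k = 19.53105 / 14.0 = 1.395 W/mK

1.395 W/mK


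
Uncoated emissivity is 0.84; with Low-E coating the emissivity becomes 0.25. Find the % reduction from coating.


Percentage reduction = (1 - coated/uncoated) * 100
  Ratio = 0.25 / 0.84 = 0.2976
  Reduction = (1 - 0.2976) * 100 = 70.2%

70.2%


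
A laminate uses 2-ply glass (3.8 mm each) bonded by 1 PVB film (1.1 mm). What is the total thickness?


Total thickness = glass contribution + PVB contribution
  Glass: 2 * 3.8 = 7.6 mm
  PVB: 1 * 1.1 = 1.1 mm
  Total = 7.6 + 1.1 = 8.7 mm

8.7 mm


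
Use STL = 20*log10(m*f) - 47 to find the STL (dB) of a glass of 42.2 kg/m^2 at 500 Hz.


Mass law: STL = 20 * log10(m * f) - 47
  m * f = 42.2 * 500 = 21100
  log10(21100) = 4.32428
  STL = 20 * 4.32428 - 47 = 86.4856 - 47 = 39.5 dB

39.5 dB


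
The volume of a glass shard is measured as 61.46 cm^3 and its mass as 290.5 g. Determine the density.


Use the definition of density:
  rho = mass / volume
  rho = 290.5 / 61.46 = 4.727 g/cm^3

4.727 g/cm^3


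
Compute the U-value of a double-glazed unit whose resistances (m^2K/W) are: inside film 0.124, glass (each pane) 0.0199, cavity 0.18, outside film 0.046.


Total thermal resistance (series):
  R_total = R_in + R_glass + R_air + R_glass + R_out
  R_total = 0.124 + 0.0199 + 0.18 + 0.0199 + 0.046 = 0.3898 m^2K/W
U-value = 1 / R_total = 1 / 0.3898 = 2.565 W/m^2K

2.565 W/m^2K


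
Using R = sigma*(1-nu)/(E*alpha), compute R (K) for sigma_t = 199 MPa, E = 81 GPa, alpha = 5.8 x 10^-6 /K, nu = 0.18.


Thermal shock resistance: R = sigma * (1 - nu) / (E * alpha)
  Numerator = 199 * (1 - 0.18) = 163.18
  Denominator = 81 * 1000 * (5.8 x 10^-6) = 0.4698
  R = 163.18 / 0.4698 = 347.3 K

347.3 K


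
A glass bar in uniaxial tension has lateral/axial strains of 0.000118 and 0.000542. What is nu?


Poisson's ratio: nu = lateral strain / axial strain
  nu = 0.000118 / 0.000542 = 0.2177

0.2177


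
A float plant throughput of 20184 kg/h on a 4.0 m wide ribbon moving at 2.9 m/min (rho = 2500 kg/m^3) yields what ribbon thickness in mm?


Ribbon cross-section from mass balance:
  Volume rate = throughput / density = 20184 / 2500 = 8.0736 m^3/h
  thickness = volume rate / (speed * 60 * width), i.e.
  thickness = throughput / (60 * speed * width * density) * 1000
  thickness = 20184 / (60 * 2.9 * 4.0 * 2500) * 1000 = 11.6 mm

11.6 mm


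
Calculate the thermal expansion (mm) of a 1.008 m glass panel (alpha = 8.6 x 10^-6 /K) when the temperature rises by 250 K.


Thermal expansion formula: dL = alpha * L0 * dT
  dL = (8.6 x 10^-6) * 1.008 * 250 = 0.0021672 m
Convert to mm: 0.0021672 * 1000 = 2.1672 mm

2.1672 mm


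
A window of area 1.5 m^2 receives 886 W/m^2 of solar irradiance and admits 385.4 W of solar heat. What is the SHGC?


Rearrange Q = Area * SHGC * Irradiance:
  SHGC = Q / (Area * Irradiance)
  SHGC = 385.4 / (1.5 * 886) = 0.29

0.29


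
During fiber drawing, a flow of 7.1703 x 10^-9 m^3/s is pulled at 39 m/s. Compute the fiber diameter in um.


Cross-sectional area from continuity:
  A = Q / v = 7.1703 x 10^-9 / 39 = 1.838538 x 10^-10 m^2
Diameter from circular cross-section:
  d = sqrt(4A / pi) * 10^6 (m -> um)
  d = sqrt(4 * 1.838538 x 10^-10 / pi) * 10^6 = 15.3 um

15.3 um


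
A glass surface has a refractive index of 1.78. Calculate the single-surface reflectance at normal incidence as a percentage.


Fresnel reflectance at normal incidence:
  R = ((n - 1)/(n + 1))^2
  (n - 1)/(n + 1) = (1.78 - 1)/(1.78 + 1) = 0.280576
  R = 0.280576^2 = 0.0787229
  R(%) = 0.0787229 * 100 = 7.872%

7.872%


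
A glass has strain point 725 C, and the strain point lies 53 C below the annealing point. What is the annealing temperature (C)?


T_anneal = T_strain + gap:
  T_anneal = 725 + 53 = 778 C

778 C


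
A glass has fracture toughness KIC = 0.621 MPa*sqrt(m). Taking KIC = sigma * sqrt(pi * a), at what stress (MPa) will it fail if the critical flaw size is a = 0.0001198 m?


Rearrange KIC = sigma * sqrt(pi * a):
  sigma = KIC / sqrt(pi * a)
  sqrt(pi * 0.0001198) = 0.0194
  sigma = 0.621 / 0.0194 = 32.01 MPa

32.01 MPa


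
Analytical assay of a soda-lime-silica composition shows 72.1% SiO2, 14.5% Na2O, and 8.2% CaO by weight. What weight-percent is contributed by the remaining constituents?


Sum the three major oxides:
  SiO2 + Na2O + CaO = 72.1 + 14.5 + 8.2 = 94.8%
Subtract from 100%:
  Others = 100 - 94.8 = 5.2%

5.2%


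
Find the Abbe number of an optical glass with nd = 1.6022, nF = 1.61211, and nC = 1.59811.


Abbe number formula: Vd = (nd - 1) / (nF - nC)
  nd - 1 = 1.6022 - 1 = 0.6022
  nF - nC = 1.61211 - 1.59811 = 0.014
  Vd = 0.6022 / 0.014 = 43.01

43.01


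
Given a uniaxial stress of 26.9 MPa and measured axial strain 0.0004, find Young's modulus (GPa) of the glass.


Young's modulus: E = stress / strain
  E = 26.9 MPa / 0.0004 = 67250 MPa
Convert to GPa: 67250 / 1000 = 67.25 GPa

67.25 GPa


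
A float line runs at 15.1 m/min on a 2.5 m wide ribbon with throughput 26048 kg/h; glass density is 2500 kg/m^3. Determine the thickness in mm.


Ribbon cross-section from mass balance:
  Volume rate = throughput / density = 26048 / 2500 = 10.4192 m^3/h
  thickness = volume rate / (speed * 60 * width), i.e.
  thickness = throughput / (60 * speed * width * density) * 1000
  thickness = 26048 / (60 * 15.1 * 2.5 * 2500) * 1000 = 4.6 mm

4.6 mm


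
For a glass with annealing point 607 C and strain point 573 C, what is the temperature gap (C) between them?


Gap = T_anneal - T_strain:
  gap = 607 - 573 = 34 C

34 C


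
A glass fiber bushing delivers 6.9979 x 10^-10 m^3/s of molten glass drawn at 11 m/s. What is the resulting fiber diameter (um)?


Cross-sectional area from continuity:
  A = Q / v = 6.9979 x 10^-10 / 11 = 6.361727 x 10^-11 m^2
Diameter from circular cross-section:
  d = sqrt(4A / pi) * 10^6 (m -> um)
  d = sqrt(4 * 6.361727 x 10^-11 / pi) * 10^6 = 9.0 um

9.0 um


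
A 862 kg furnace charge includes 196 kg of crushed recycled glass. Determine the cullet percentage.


Cullet ratio = (cullet mass / total batch mass) * 100
  Ratio = 196 / 862 * 100 = 22.74%

22.74%


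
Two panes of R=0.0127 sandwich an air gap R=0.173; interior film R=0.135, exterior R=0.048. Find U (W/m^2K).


Total thermal resistance (series):
  R_total = R_in + R_glass + R_air + R_glass + R_out
  R_total = 0.135 + 0.0127 + 0.173 + 0.0127 + 0.048 = 0.3814 m^2K/W
U-value = 1 / R_total = 1 / 0.3814 = 2.622 W/m^2K

2.622 W/m^2K


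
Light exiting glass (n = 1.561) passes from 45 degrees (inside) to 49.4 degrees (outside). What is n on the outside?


Apply Snell's law: n1 * sin(theta1) = n2 * sin(theta2)
  n2 = n1 * sin(theta1) / sin(theta2)
  sin(45) = 0.707107
  sin(49.4) = 0.759271
  n2 = 1.561 * 0.707107 / 0.759271 = 1.4538

1.4538


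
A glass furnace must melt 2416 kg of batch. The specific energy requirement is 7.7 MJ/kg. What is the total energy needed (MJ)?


Total energy = mass * specific energy
  E = 2416 * 7.7 = 18603.2 MJ

18603.2 MJ


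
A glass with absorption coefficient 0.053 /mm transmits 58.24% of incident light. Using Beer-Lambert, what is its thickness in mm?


Rearrange T = exp(-alpha * thickness):
  thickness = -ln(T) / alpha
  T = 58.24/100 = 0.5824
  ln(T) = -0.5406
  -ln(T) = 0.5406
  thickness = 0.5406 / 0.053 = 10.2 mm

10.2 mm


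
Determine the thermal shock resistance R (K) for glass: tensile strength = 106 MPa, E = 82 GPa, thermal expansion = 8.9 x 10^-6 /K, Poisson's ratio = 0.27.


Thermal shock resistance: R = sigma * (1 - nu) / (E * alpha)
  Numerator = 106 * (1 - 0.27) = 77.38
  Denominator = 82 * 1000 * (8.9 x 10^-6) = 0.7298
  R = 77.38 / 0.7298 = 106.0 K

106.0 K


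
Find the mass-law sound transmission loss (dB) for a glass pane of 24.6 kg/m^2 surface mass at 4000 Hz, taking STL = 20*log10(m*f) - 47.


Mass law: STL = 20 * log10(m * f) - 47
  m * f = 24.6 * 4000 = 98400
  log10(98400) = 4.993
  STL = 20 * 4.993 - 47 = 99.86 - 47 = 52.9 dB

52.9 dB


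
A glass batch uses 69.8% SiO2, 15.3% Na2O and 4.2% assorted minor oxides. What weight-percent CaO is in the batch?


Pieces sum to 100%:
  CaO = 100 - (SiO2 + Na2O + others)
  CaO = 100 - (69.8 + 15.3 + 4.2) = 10.7%

10.7%


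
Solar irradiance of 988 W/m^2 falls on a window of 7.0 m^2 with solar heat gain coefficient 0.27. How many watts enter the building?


Solar heat gain: Q = Area * SHGC * Irradiance
  Q = 7.0 * 0.27 * 988 = 1867.3 W

1867.3 W


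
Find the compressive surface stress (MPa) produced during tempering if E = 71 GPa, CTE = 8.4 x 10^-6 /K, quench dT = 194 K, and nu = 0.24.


Tempering stress: sigma = E * alpha * dT / (1 - nu)
  E (MPa) = 71 * 1000 = 71000
  Numerator = 71000 * (8.4 x 10^-6) * 194 = 115.7016
  Denominator = 1 - 0.24 = 0.76
  sigma = 115.7016 / 0.76 = 152.2 MPa

152.2 MPa


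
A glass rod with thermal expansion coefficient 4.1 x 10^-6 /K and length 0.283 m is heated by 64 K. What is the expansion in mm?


Thermal expansion formula: dL = alpha * L0 * dT
  dL = (4.1 x 10^-6) * 0.283 * 64 = 0.00007426 m
Convert to mm: 0.00007426 * 1000 = 0.0743 mm

0.0743 mm


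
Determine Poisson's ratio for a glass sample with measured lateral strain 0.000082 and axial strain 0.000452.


Poisson's ratio: nu = lateral strain / axial strain
  nu = 0.000082 / 0.000452 = 0.1814

0.1814


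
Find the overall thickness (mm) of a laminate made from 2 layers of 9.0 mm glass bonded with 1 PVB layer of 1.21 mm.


Total thickness = glass contribution + PVB contribution
  Glass: 2 * 9.0 = 18.0 mm
  PVB: 1 * 1.21 = 1.21 mm
  Total = 18.0 + 1.21 = 19.21 mm

19.21 mm


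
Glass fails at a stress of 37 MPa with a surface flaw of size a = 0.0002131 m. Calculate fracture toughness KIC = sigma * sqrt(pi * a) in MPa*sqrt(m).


Fracture toughness: KIC = sigma * sqrt(pi * a)
  pi * a = pi * 0.0002131 = 0.000669473
  sqrt(pi * a) = 0.025874
  KIC = 37 * 0.025874 = 0.957 MPa*sqrt(m)

0.957 MPa*sqrt(m)


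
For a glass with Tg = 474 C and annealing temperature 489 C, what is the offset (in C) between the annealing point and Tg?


Offset = T_anneal - Tg:
  offset = 489 - 474 = 15 C

15 C


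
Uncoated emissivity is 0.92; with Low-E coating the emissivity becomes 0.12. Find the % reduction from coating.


Percentage reduction = (1 - coated/uncoated) * 100
  Ratio = 0.12 / 0.92 = 0.1304
  Reduction = (1 - 0.1304) * 100 = 87.0%

87.0%


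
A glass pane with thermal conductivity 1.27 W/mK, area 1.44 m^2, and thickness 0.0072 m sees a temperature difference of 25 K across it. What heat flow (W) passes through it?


Fourier's law: Q = k * A * dT / t
  Q = 1.27 * 1.44 * 25 / 0.0072
  Q = 45.72 / 0.0072 = 6350 W

6350 W


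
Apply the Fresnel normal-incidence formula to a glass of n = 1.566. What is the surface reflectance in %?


Fresnel reflectance at normal incidence:
  R = ((n - 1)/(n + 1))^2
  (n - 1)/(n + 1) = (1.566 - 1)/(1.566 + 1) = 0.220577
  R = 0.220577^2 = 0.0486542
  R(%) = 0.0486542 * 100 = 4.865%

4.865%


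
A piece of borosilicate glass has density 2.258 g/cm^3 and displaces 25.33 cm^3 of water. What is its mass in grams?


Rearrange rho = m / V:
  m = rho * V
  m = 2.258 * 25.33 = 57.195 g

57.195 g


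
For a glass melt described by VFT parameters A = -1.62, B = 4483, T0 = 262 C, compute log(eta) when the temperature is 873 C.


VFT equation: log(eta) = A + B / (T - T0)
  T - T0 = 873 - 262 = 611
  B / (T - T0) = 4483 / 611 = 7.337
  log(eta) = -1.62 + 7.337 = 5.717

5.717


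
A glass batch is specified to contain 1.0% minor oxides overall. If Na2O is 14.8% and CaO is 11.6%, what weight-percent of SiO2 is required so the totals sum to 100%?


Known pieces sum to 100%:
  SiO2 = 100 - (others + Na2O + CaO)
  SiO2 = 100 - (1.0 + 14.8 + 11.6) = 72.6%

72.6%


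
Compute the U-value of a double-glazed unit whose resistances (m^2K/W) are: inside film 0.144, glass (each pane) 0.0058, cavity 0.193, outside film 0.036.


Total thermal resistance (series):
  R_total = R_in + R_glass + R_air + R_glass + R_out
  R_total = 0.144 + 0.0058 + 0.193 + 0.0058 + 0.036 = 0.3846 m^2K/W
U-value = 1 / R_total = 1 / 0.3846 = 2.6 W/m^2K

2.6 W/m^2K


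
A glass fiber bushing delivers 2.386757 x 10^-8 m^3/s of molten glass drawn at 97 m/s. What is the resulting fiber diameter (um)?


Cross-sectional area from continuity:
  A = Q / v = 2.386757 x 10^-8 / 97 = 2.460574 x 10^-10 m^2
Diameter from circular cross-section:
  d = sqrt(4A / pi) * 10^6 (m -> um)
  d = sqrt(4 * 2.460574 x 10^-10 / pi) * 10^6 = 17.7 um

17.7 um


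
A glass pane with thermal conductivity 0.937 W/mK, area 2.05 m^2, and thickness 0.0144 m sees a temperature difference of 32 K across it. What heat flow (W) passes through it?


Fourier's law: Q = k * A * dT / t
  Q = 0.937 * 2.05 * 32 / 0.0144
  Q = 61.4672 / 0.0144 = 4268.6 W

4268.6 W


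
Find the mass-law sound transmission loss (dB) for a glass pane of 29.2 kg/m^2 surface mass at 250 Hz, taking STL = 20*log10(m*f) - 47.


Mass law: STL = 20 * log10(m * f) - 47
  m * f = 29.2 * 250 = 7300
  log10(7300) = 3.86332
  STL = 20 * 3.86332 - 47 = 77.2664 - 47 = 30.3 dB

30.3 dB


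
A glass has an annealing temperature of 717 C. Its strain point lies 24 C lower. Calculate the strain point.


Strain point = annealing point - difference:
  T_strain = 717 - 24 = 693 C

693 C


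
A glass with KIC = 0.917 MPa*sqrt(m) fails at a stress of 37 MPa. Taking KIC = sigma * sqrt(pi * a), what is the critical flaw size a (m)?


Rearrange KIC = sigma * sqrt(pi * a):
  sqrt(pi * a) = KIC / sigma
  sqrt(pi * a) = 0.917 / 37 = 0.024784
  a = (KIC / sigma)^2 / pi
  a = 0.024784^2 / pi = 0.0001955 m

0.0001955 m


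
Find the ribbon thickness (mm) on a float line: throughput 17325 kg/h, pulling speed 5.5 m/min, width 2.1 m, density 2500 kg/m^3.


Ribbon cross-section from mass balance:
  Volume rate = throughput / density = 17325 / 2500 = 6.93 m^3/h
  thickness = volume rate / (speed * 60 * width), i.e.
  thickness = throughput / (60 * speed * width * density) * 1000
  thickness = 17325 / (60 * 5.5 * 2.1 * 2500) * 1000 = 10.0 mm

10.0 mm


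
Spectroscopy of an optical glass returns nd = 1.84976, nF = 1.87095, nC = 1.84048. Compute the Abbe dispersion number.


Abbe number formula: Vd = (nd - 1) / (nF - nC)
  nd - 1 = 1.84976 - 1 = 0.84976
  nF - nC = 1.87095 - 1.84048 = 0.03047
  Vd = 0.84976 / 0.03047 = 27.89

27.89


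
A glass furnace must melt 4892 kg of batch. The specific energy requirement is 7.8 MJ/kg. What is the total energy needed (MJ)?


Total energy = mass * specific energy
  E = 4892 * 7.8 = 38157.6 MJ

38157.6 MJ


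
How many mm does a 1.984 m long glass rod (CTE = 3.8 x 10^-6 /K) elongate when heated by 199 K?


Thermal expansion formula: dL = alpha * L0 * dT
  dL = (3.8 x 10^-6) * 1.984 * 199 = 0.0015003 m
Convert to mm: 0.0015003 * 1000 = 1.5003 mm

1.5003 mm


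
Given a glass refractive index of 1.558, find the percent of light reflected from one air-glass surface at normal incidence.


Fresnel reflectance at normal incidence:
  R = ((n - 1)/(n + 1))^2
  (n - 1)/(n + 1) = (1.558 - 1)/(1.558 + 1) = 0.218139
  R = 0.218139^2 = 0.0475846
  R(%) = 0.0475846 * 100 = 4.758%

4.758%


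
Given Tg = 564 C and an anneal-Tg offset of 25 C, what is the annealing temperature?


The annealing temperature is Tg plus the offset:
  T_anneal = 564 + 25 = 589 C

589 C


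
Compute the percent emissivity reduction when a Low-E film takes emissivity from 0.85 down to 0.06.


Percentage reduction = (1 - coated/uncoated) * 100
  Ratio = 0.06 / 0.85 = 0.0706
  Reduction = (1 - 0.0706) * 100 = 92.9%

92.9%


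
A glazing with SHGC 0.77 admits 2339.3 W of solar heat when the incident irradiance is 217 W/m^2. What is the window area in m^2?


Rearrange Q = Area * SHGC * Irradiance:
  Area = Q / (SHGC * Irradiance)
  Area = 2339.3 / (0.77 * 217) = 14.0 m^2

14.0 m^2


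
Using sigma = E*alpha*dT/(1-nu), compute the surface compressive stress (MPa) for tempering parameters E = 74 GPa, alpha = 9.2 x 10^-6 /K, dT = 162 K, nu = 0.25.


Tempering stress: sigma = E * alpha * dT / (1 - nu)
  E (MPa) = 74 * 1000 = 74000
  Numerator = 74000 * (9.2 x 10^-6) * 162 = 110.2896
  Denominator = 1 - 0.25 = 0.75
  sigma = 110.2896 / 0.75 = 147.1 MPa

147.1 MPa


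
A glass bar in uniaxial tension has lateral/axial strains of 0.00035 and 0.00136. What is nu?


Poisson's ratio: nu = lateral strain / axial strain
  nu = 0.00035 / 0.00136 = 0.2574

0.2574


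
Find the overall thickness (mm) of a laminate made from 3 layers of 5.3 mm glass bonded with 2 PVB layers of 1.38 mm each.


Total thickness = glass contribution + PVB contribution
  Glass: 3 * 5.3 = 15.9 mm
  PVB: 2 * 1.38 = 2.76 mm
  Total = 15.9 + 2.76 = 18.66 mm

18.66 mm


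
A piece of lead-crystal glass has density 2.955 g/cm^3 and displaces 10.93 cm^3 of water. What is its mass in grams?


Rearrange rho = m / V:
  m = rho * V
  m = 2.955 * 10.93 = 32.298 g

32.298 g


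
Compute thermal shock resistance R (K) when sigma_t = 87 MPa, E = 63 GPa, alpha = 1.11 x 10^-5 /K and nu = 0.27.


Thermal shock resistance: R = sigma * (1 - nu) / (E * alpha)
  Numerator = 87 * (1 - 0.27) = 63.51
  Denominator = 63 * 1000 * (1.11 x 10^-5) = 0.6993
  R = 63.51 / 0.6993 = 90.8 K

90.8 K


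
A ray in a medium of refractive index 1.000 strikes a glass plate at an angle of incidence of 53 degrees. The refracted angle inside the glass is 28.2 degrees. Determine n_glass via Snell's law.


Apply Snell's law: n1 * sin(theta1) = n2 * sin(theta2)
  n2 = n1 * sin(theta1) / sin(theta2)
  sin(53) = 0.798636
  sin(28.2) = 0.472551
  n2 = 1.000 * 0.798636 / 0.472551 = 1.6901

1.6901


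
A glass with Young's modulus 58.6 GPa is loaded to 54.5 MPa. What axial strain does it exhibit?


Rearrange E = sigma / epsilon:
  epsilon = sigma / E
  E (MPa) = 58.6 * 1000 = 58600
  epsilon = 54.5 / 58600 = 0.00093

0.00093


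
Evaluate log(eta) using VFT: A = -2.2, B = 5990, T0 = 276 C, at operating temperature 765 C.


VFT equation: log(eta) = A + B / (T - T0)
  T - T0 = 765 - 276 = 489
  B / (T - T0) = 5990 / 489 = 12.249
  log(eta) = -2.2 + 12.249 = 10.049

10.049


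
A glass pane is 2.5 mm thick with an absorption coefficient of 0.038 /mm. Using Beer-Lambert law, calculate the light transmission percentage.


Beer-Lambert law: T = exp(-alpha * thickness)
  exponent = -0.038 * 2.5 = -0.095
  T = exp(-0.095) = 0.9094
  Percentage = 0.9094 * 100 = 90.94%

90.94%


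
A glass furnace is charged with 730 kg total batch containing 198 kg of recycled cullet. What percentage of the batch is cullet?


Cullet ratio = (cullet mass / total batch mass) * 100
  Ratio = 198 / 730 * 100 = 27.12%

27.12%
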